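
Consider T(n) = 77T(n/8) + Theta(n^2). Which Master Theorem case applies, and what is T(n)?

Master Theorem for T(n) = 77T(n/8) + O(n^2):

a = 77, b = 8, c = 2
log_b(a) = log_8(77) = 2.0889

Case 1: c = 2 < log_8(77) = 2.0889
T(n) = O(n^(log_8 77))

For T(n) = 77T(n/8) + O(n^2): log_8(77) = 2.0889. This is Case 1 of the Master Theorem (c < log_b(a), work dominated by leaves), giving O(n^(log_8 77)).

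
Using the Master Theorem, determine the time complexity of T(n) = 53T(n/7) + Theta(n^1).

Master Theorem for T(n) = 53T(n/7) + O(n^1):

a = 53, b = 7, c = 1
log_b(a) = log_7(53) = 2.0403

Case 1: c = 1 < log_7(53) = 2.0403
T(n) = O(n^(log_7 53))

For T(n) = 53T(n/7) + O(n^1): log_7(53) = 2.0403. This is Case 1 of the Master Theorem (c < log_b(a), work dominated by leaves), giving O(n^(log_7 53)).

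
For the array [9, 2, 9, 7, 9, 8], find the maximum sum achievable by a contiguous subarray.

Using Kadane's algorithm on [9, 2, 9, 7, 9, 8]:

Scanning through the array:
Position 1 (value 2): max_ending_here = 11, max_so_far = 11
Position 2 (value 9): max_ending_here = 20, max_so_far = 20
Position 3 (value 7): max_ending_here = 27, max_so_far = 27
Position 4 (value 9): max_ending_here = 36, max_so_far = 36
Position 5 (value 8): max_ending_here = 44, max_so_far = 44

Maximum subarray: [9, 2, 9, 7, 9, 8]
Maximum sum: 44

The maximum subarray is [9, 2, 9, 7, 9, 8] with sum 44. This subarray runs from index 0 to index 5.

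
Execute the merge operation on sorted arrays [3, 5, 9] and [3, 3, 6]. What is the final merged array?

Merging process:

Compare 3 vs 3: take 3 from left. Merged: [3]
Compare 5 vs 3: take 3 from right. Merged: [3, 3]
Compare 5 vs 3: take 3 from right. Merged: [3, 3, 3]
Compare 5 vs 6: take 5 from left. Merged: [3, 3, 3, 5]
Compare 9 vs 6: take 6 from right. Merged: [3, 3, 3, 5, 6]
Append remaining from left: [9]. Merged: [3, 3, 3, 5, 6, 9]

Final merged array: [3, 3, 3, 5, 6, 9]
Total comparisons: 5

The merged array is [3, 3, 3, 5, 6, 9], requiring 5 comparisons. The merge step runs in O(n) time where n is the total number of elements.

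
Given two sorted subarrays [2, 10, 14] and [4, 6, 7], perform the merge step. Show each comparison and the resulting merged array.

Merging process:

Compare 2 vs 4: take 2 from left. Merged: [2]
Compare 10 vs 4: take 4 from right. Merged: [2, 4]
Compare 10 vs 6: take 6 from right. Merged: [2, 4, 6]
Compare 10 vs 7: take 7 from right. Merged: [2, 4, 6, 7]
Append remaining from left: [10, 14]. Merged: [2, 4, 6, 7, 10, 14]

Final merged array: [2, 4, 6, 7, 10, 14]
Total comparisons: 4

The merged array is [2, 4, 6, 7, 10, 14], requiring 4 comparisons. The merge step runs in O(n) time where n is the total number of elements.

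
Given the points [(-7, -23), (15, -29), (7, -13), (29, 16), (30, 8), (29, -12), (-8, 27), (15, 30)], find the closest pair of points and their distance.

Computing all pairwise distances among 8 points:

d((-7, -23), (15, -29)) = 22.8035
d((-7, -23), (7, -13)) = 17.2047
d((-7, -23), (29, 16)) = 53.0754
d((-7, -23), (30, 8)) = 48.2701
d((-7, -23), (29, -12)) = 37.6431
d((-7, -23), (-8, 27)) = 50.01
d((-7, -23), (15, 30)) = 57.3847
d((15, -29), (7, -13)) = 17.8885
d((15, -29), (29, 16)) = 47.1275
d((15, -29), (30, 8)) = 39.9249
d((15, -29), (29, -12)) = 22.0227
d((15, -29), (-8, 27)) = 60.5392
d((15, -29), (15, 30)) = 59.0
d((7, -13), (29, 16)) = 36.4005
d((7, -13), (30, 8)) = 31.1448
d((7, -13), (29, -12)) = 22.0227
d((7, -13), (-8, 27)) = 42.72
d((7, -13), (15, 30)) = 43.7379
d((29, 16), (30, 8)) = 8.0623 <-- minimum
d((29, 16), (29, -12)) = 28.0
d((29, 16), (-8, 27)) = 38.6005
d((29, 16), (15, 30)) = 19.799
d((30, 8), (29, -12)) = 20.025
d((30, 8), (-8, 27)) = 42.4853
d((30, 8), (15, 30)) = 26.6271
d((29, -12), (-8, 27)) = 53.7587
d((29, -12), (15, 30)) = 44.2719
d((-8, 27), (15, 30)) = 23.1948

Closest pair: (29, 16) and (30, 8) with distance 8.0623

The closest pair is (29, 16) and (30, 8) with Euclidean distance 8.0623. For 8 points, brute-force pairwise comparison is shown above. For large n, the divide-and-conquer algorithm (sort by x, recurse on halves, check the dividing strip) achieves O(n log n).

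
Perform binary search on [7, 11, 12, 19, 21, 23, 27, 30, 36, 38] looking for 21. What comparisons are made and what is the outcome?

Binary search for 21 in [7, 11, 12, 19, 21, 23, 27, 30, 36, 38]:

lo=0, hi=9, mid=4, arr[mid]=21 -> Found target at index 4!

Binary search finds 21 at index 4 after 1 comparisons. The search repeatedly halves the search space by comparing with the middle element.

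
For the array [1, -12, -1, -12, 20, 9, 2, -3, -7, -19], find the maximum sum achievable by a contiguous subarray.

Using Kadane's algorithm on [1, -12, -1, -12, 20, 9, 2, -3, -7, -19]:

Scanning through the array:
Position 1 (value -12): max_ending_here = -11, max_so_far = 1
Position 2 (value -1): max_ending_here = -1, max_so_far = 1
Position 3 (value -12): max_ending_here = -12, max_so_far = 1
Position 4 (value 20): max_ending_here = 20, max_so_far = 20
Position 5 (value 9): max_ending_here = 29, max_so_far = 29
Position 6 (value 2): max_ending_here = 31, max_so_far = 31
Position 7 (value -3): max_ending_here = 28, max_so_far = 31
Position 8 (value -7): max_ending_here = 21, max_so_far = 31
Position 9 (value -19): max_ending_here = 2, max_so_far = 31

Maximum subarray: [20, 9, 2]
Maximum sum: 31

The maximum subarray is [20, 9, 2] with sum 31. This subarray runs from index 4 to index 6.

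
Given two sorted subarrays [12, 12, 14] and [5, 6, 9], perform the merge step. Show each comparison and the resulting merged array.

Merging process:

Compare 12 vs 5: take 5 from right. Merged: [5]
Compare 12 vs 6: take 6 from right. Merged: [5, 6]
Compare 12 vs 9: take 9 from right. Merged: [5, 6, 9]
Append remaining from left: [12, 12, 14]. Merged: [5, 6, 9, 12, 12, 14]

Final merged array: [5, 6, 9, 12, 12, 14]
Total comparisons: 3

The merged array is [5, 6, 9, 12, 12, 14], requiring 3 comparisons. The merge step runs in O(n) time where n is the total number of elements.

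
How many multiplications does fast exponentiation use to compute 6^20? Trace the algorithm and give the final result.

Computing 6^20 by squaring (build up from 6^1; each line after the first costs one multiplication):

6^1 = 6
6^2 = (6^1)^2 = 6^2 = 36
6^4 = (6^2)^2 = 36^2 = 1296
6^5 = 6 * 6^4 = 6 * 1296 = 7776
6^10 = (6^5)^2 = 7776^2 = 60466176
6^20 = (6^10)^2 = 60466176^2 = 3656158440062976

Result: 3656158440062976
Multiplications needed: 5 (5 lines after 6^1)

6^20 = 3656158440062976. Using exponentiation by squaring, this requires 5 multiplications. The key idea: if the exponent is even, square the half-power; if odd, multiply by the base once.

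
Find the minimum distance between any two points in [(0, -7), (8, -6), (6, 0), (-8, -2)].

Computing all pairwise distances among 4 points:

d((0, -7), (8, -6)) = 8.0623
d((0, -7), (6, 0)) = 9.2195
d((0, -7), (-8, -2)) = 9.434
d((8, -6), (6, 0)) = 6.3246 <-- minimum
d((8, -6), (-8, -2)) = 16.4924
d((6, 0), (-8, -2)) = 14.1421

Closest pair: (8, -6) and (6, 0) with distance 6.3246

The closest pair is (8, -6) and (6, 0) with Euclidean distance 6.3246. For 4 points, brute-force pairwise comparison is shown above. For large n, the divide-and-conquer algorithm (sort by x, recurse on halves, check the dividing strip) achieves O(n log n).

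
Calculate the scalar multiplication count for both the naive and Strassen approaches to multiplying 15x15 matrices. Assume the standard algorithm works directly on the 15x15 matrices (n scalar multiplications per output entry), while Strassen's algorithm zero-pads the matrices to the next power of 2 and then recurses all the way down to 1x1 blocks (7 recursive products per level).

Matrix multiplication for 15x15 matrices:

Strassen's algorithm requires power-of-2 dimensions. Pad 15x15 to 16x16 (next power of 2).

Standard algorithm: 15^3 = 3375 multiplications
Strassen's algorithm: 7^(log2(16)) = 7^4 = 2401 multiplications
Savings: 3375 - 2401 = 974 multiplications

Standard: 3375 multiplications (15^3). Strassen: 2401 multiplications (7^4, after padding to 16x16). Strassen reduces 8 recursive multiplications to 7 at each level.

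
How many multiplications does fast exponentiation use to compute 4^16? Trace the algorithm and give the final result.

Computing 4^16 by squaring (build up from 4^1; each line after the first costs one multiplication):

4^1 = 4
4^2 = (4^1)^2 = 4^2 = 16
4^4 = (4^2)^2 = 16^2 = 256
4^8 = (4^4)^2 = 256^2 = 65536
4^16 = (4^8)^2 = 65536^2 = 4294967296

Result: 4294967296
Multiplications needed: 4 (4 lines after 4^1)

4^16 = 4294967296. Using exponentiation by squaring, this requires 4 multiplications. The key idea: if the exponent is even, square the half-power; if odd, multiply by the base once.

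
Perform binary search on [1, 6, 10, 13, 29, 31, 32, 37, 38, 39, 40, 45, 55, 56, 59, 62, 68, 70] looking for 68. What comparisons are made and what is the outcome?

Binary search for 68 in [1, 6, 10, 13, 29, 31, 32, 37, 38, 39, 40, 45, 55, 56, 59, 62, 68, 70]:

lo=0, hi=17, mid=8, arr[mid]=38 -> 38 < 68, search right half
lo=9, hi=17, mid=13, arr[mid]=56 -> 56 < 68, search right half
lo=14, hi=17, mid=15, arr[mid]=62 -> 62 < 68, search right half
lo=16, hi=17, mid=16, arr[mid]=68 -> Found target at index 16!

Binary search finds 68 at index 16 after 4 comparisons. The search repeatedly halves the search space by comparing with the middle element.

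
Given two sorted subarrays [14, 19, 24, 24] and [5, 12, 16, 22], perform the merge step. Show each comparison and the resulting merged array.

Merging process:

Compare 14 vs 5: take 5 from right. Merged: [5]
Compare 14 vs 12: take 12 from right. Merged: [5, 12]
Compare 14 vs 16: take 14 from left. Merged: [5, 12, 14]
Compare 19 vs 16: take 16 from right. Merged: [5, 12, 14, 16]
Compare 19 vs 22: take 19 from left. Merged: [5, 12, 14, 16, 19]
Compare 24 vs 22: take 22 from right. Merged: [5, 12, 14, 16, 19, 22]
Append remaining from left: [24, 24]. Merged: [5, 12, 14, 16, 19, 22, 24, 24]

Final merged array: [5, 12, 14, 16, 19, 22, 24, 24]
Total comparisons: 6

The merged array is [5, 12, 14, 16, 19, 22, 24, 24], requiring 6 comparisons. The merge step runs in O(n) time where n is the total number of elements.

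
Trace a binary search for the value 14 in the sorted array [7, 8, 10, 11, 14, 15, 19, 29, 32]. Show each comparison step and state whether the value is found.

Binary search for 14 in [7, 8, 10, 11, 14, 15, 19, 29, 32]:

lo=0, hi=8, mid=4, arr[mid]=14 -> Found target at index 4!

Binary search finds 14 at index 4 after 1 comparisons. The search repeatedly halves the search space by comparing with the middle element.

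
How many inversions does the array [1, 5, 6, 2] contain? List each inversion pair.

Finding inversions in [1, 5, 6, 2]:

(1, 3): arr[1]=5 > arr[3]=2
(2, 3): arr[2]=6 > arr[3]=2

Total inversions: 2

The array has 2 inversion(s): (1,3), (2,3). Each pair (i,j) satisfies i < j and arr[i] > arr[j].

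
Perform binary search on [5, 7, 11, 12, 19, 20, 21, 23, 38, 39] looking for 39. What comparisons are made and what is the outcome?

Binary search for 39 in [5, 7, 11, 12, 19, 20, 21, 23, 38, 39]:

lo=0, hi=9, mid=4, arr[mid]=19 -> 19 < 39, search right half
lo=5, hi=9, mid=7, arr[mid]=23 -> 23 < 39, search right half
lo=8, hi=9, mid=8, arr[mid]=38 -> 38 < 39, search right half
lo=9, hi=9, mid=9, arr[mid]=39 -> Found target at index 9!

Binary search finds 39 at index 9 after 4 comparisons. The search repeatedly halves the search space by comparing with the middle element.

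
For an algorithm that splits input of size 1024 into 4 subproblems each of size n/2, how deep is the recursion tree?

For divide and conquer with division factor 2:

Problem sizes at each level:
Level 0: 1024
Level 1: 512
Level 2: 256
Level 3: 128
Level 4: 64
Level 5: 32
Level 6: 16
Level 7: 8
Level 8: 4
Level 9: 2
Level 10: 1

The root is level 0 and the size-1 base case is level 10 (the tree spans levels 0 through 10, i.e. 11 levels counting the root), so the depth is the number of divisions: log_2(1024) = 10

The recursion tree depth is log_2(1024) = 10. At each level, the problem size is divided by 2, so it takes 10 divisions to reduce to a base case of size 1. The algorithm makes 4 recursive calls at each level.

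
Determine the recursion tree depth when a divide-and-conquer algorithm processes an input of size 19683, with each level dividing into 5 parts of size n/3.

For divide and conquer with division factor 3:

Problem sizes at each level:
Level 0: 19683
Level 1: 6561
Level 2: 2187
Level 3: 729
Level 4: 243
Level 5: 81
Level 6: 27
Level 7: 9
Level 8: 3
Level 9: 1

The root is level 0 and the size-1 base case is level 9 (the tree spans levels 0 through 9, i.e. 10 levels counting the root), so the depth is the number of divisions: log_3(19683) = 9

The recursion tree depth is log_3(19683) = 9. At each level, the problem size is divided by 3, so it takes 9 divisions to reduce to a base case of size 1. The algorithm makes 5 recursive calls at each level.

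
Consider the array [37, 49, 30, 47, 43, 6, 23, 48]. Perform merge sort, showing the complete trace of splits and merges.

Merge sort trace:

Split: [37, 49, 30, 47, 43, 6, 23, 48] -> [37, 49, 30, 47] and [43, 6, 23, 48]
  Split: [37, 49, 30, 47] -> [37, 49] and [30, 47]
    Split: [37, 49] -> [37] and [49]
    Merge: [37] + [49] -> [37, 49]
    Split: [30, 47] -> [30] and [47]
    Merge: [30] + [47] -> [30, 47]
  Merge: [37, 49] + [30, 47] -> [30, 37, 47, 49]
  Split: [43, 6, 23, 48] -> [43, 6] and [23, 48]
    Split: [43, 6] -> [43] and [6]
    Merge: [43] + [6] -> [6, 43]
    Split: [23, 48] -> [23] and [48]
    Merge: [23] + [48] -> [23, 48]
  Merge: [6, 43] + [23, 48] -> [6, 23, 43, 48]
Merge: [30, 37, 47, 49] + [6, 23, 43, 48] -> [6, 23, 30, 37, 43, 47, 48, 49]

Final sorted array: [6, 23, 30, 37, 43, 47, 48, 49]

The merge sort proceeds by recursively splitting the array and merging sorted halves.
After all merges, the sorted array is [6, 23, 30, 37, 43, 47, 48, 49].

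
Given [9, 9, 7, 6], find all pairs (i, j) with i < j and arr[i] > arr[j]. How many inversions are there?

Finding inversions in [9, 9, 7, 6]:

(0, 2): arr[0]=9 > arr[2]=7
(0, 3): arr[0]=9 > arr[3]=6
(1, 2): arr[1]=9 > arr[2]=7
(1, 3): arr[1]=9 > arr[3]=6
(2, 3): arr[2]=7 > arr[3]=6

Total inversions: 5

The array has 5 inversion(s): (0,2), (0,3), (1,2), (1,3), (2,3). Each pair (i,j) satisfies i < j and arr[i] > arr[j].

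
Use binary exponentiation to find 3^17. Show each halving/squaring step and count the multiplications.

Computing 3^17 by squaring (build up from 3^1; each line after the first costs one multiplication):

3^1 = 3
3^2 = (3^1)^2 = 3^2 = 9
3^4 = (3^2)^2 = 9^2 = 81
3^8 = (3^4)^2 = 81^2 = 6561
3^16 = (3^8)^2 = 6561^2 = 43046721
3^17 = 3 * 3^16 = 3 * 43046721 = 129140163

Result: 129140163
Multiplications needed: 5 (5 lines after 3^1)

3^17 = 129140163. Using exponentiation by squaring, this requires 5 multiplications. The key idea: if the exponent is even, square the half-power; if odd, multiply by the base once.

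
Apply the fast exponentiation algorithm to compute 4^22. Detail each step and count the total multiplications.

Computing 4^22 by squaring (build up from 4^1; each line after the first costs one multiplication):

4^1 = 4
4^2 = (4^1)^2 = 4^2 = 16
4^4 = (4^2)^2 = 16^2 = 256
4^5 = 4 * 4^4 = 4 * 256 = 1024
4^10 = (4^5)^2 = 1024^2 = 1048576
4^11 = 4 * 4^10 = 4 * 1048576 = 4194304
4^22 = (4^11)^2 = 4194304^2 = 17592186044416

Result: 17592186044416
Multiplications needed: 6 (6 lines after 4^1)

4^22 = 17592186044416. Using exponentiation by squaring, this requires 6 multiplications. The key idea: if the exponent is even, square the half-power; if odd, multiply by the base once.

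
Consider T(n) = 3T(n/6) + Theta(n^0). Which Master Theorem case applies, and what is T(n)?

Master Theorem for T(n) = 3T(n/6) + O(n^0):

a = 3, b = 6, c = 0
log_b(a) = log_6(3) = 0.6131

Case 1: c = 0 < log_6(3) = 0.6131
T(n) = O(n^(log_6 3))

For T(n) = 3T(n/6) + O(n^0): log_6(3) = 0.6131. This is Case 1 of the Master Theorem (c < log_b(a), work dominated by leaves), giving O(n^(log_6 3)).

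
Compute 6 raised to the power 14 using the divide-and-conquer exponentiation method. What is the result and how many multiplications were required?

Computing 6^14 by squaring (build up from 6^1; each line after the first costs one multiplication):

6^1 = 6
6^2 = (6^1)^2 = 6^2 = 36
6^3 = 6 * 6^2 = 6 * 36 = 216
6^6 = (6^3)^2 = 216^2 = 46656
6^7 = 6 * 6^6 = 6 * 46656 = 279936
6^14 = (6^7)^2 = 279936^2 = 78364164096

Result: 78364164096
Multiplications needed: 5 (5 lines after 6^1)

6^14 = 78364164096. Using exponentiation by squaring, this requires 5 multiplications. The key idea: if the exponent is even, square the half-power; if odd, multiply by the base once.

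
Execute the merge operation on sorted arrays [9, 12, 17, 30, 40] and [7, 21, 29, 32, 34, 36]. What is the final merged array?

Merging process:

Compare 9 vs 7: take 7 from right. Merged: [7]
Compare 9 vs 21: take 9 from left. Merged: [7, 9]
Compare 12 vs 21: take 12 from left. Merged: [7, 9, 12]
Compare 17 vs 21: take 17 from left. Merged: [7, 9, 12, 17]
Compare 30 vs 21: take 21 from right. Merged: [7, 9, 12, 17, 21]
Compare 30 vs 29: take 29 from right. Merged: [7, 9, 12, 17, 21, 29]
Compare 30 vs 32: take 30 from left. Merged: [7, 9, 12, 17, 21, 29, 30]
Compare 40 vs 32: take 32 from right. Merged: [7, 9, 12, 17, 21, 29, 30, 32]
Compare 40 vs 34: take 34 from right. Merged: [7, 9, 12, 17, 21, 29, 30, 32, 34]
Compare 40 vs 36: take 36 from right. Merged: [7, 9, 12, 17, 21, 29, 30, 32, 34, 36]
Append remaining from left: [40]. Merged: [7, 9, 12, 17, 21, 29, 30, 32, 34, 36, 40]

Final merged array: [7, 9, 12, 17, 21, 29, 30, 32, 34, 36, 40]
Total comparisons: 10

The merged array is [7, 9, 12, 17, 21, 29, 30, 32, 34, 36, 40], requiring 10 comparisons. The merge step runs in O(n) time where n is the total number of elements.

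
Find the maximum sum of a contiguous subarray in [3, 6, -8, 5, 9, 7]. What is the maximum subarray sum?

Using Kadane's algorithm on [3, 6, -8, 5, 9, 7]:

Scanning through the array:
Position 1 (value 6): max_ending_here = 9, max_so_far = 9
Position 2 (value -8): max_ending_here = 1, max_so_far = 9
Position 3 (value 5): max_ending_here = 6, max_so_far = 9
Position 4 (value 9): max_ending_here = 15, max_so_far = 15
Position 5 (value 7): max_ending_here = 22, max_so_far = 22

Maximum subarray: [3, 6, -8, 5, 9, 7]
Maximum sum: 22

The maximum subarray is [3, 6, -8, 5, 9, 7] with sum 22. This subarray runs from index 0 to index 5.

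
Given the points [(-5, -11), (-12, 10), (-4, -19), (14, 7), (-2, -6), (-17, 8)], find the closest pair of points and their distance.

Computing all pairwise distances among 6 points:

d((-5, -11), (-12, 10)) = 22.1359
d((-5, -11), (-4, -19)) = 8.0623
d((-5, -11), (14, 7)) = 26.1725
d((-5, -11), (-2, -6)) = 5.831
d((-5, -11), (-17, 8)) = 22.4722
d((-12, 10), (-4, -19)) = 30.0832
d((-12, 10), (14, 7)) = 26.1725
d((-12, 10), (-2, -6)) = 18.868
d((-12, 10), (-17, 8)) = 5.3852 <-- minimum
d((-4, -19), (14, 7)) = 31.6228
d((-4, -19), (-2, -6)) = 13.1529
d((-4, -19), (-17, 8)) = 29.9666
d((14, 7), (-2, -6)) = 20.6155
d((14, 7), (-17, 8)) = 31.0161
d((-2, -6), (-17, 8)) = 20.5183

Closest pair: (-12, 10) and (-17, 8) with distance 5.3852

The closest pair is (-12, 10) and (-17, 8) with Euclidean distance 5.3852. For 6 points, brute-force pairwise comparison is shown above. For large n, the divide-and-conquer algorithm (sort by x, recurse on halves, check the dividing strip) achieves O(n log n).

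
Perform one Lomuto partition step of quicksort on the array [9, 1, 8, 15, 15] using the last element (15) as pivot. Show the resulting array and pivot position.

Lomuto partition with pivot = 15:

Initial array: [9, 1, 8, 15, 15]

arr[0]=9 <= 15: swap with position 0, array becomes [9, 1, 8, 15, 15]
arr[1]=1 <= 15: swap with position 1, array becomes [9, 1, 8, 15, 15]
arr[2]=8 <= 15: swap with position 2, array becomes [9, 1, 8, 15, 15]
arr[3]=15 <= 15: swap with position 3, array becomes [9, 1, 8, 15, 15]

Place pivot at position 4: [9, 1, 8, 15, 15]
Pivot position: 4

After partitioning with pivot 15, the array becomes [9, 1, 8, 15, 15]. The pivot is placed at index 4. All elements to the left of the pivot are <= 15, and all elements to the right are > 15.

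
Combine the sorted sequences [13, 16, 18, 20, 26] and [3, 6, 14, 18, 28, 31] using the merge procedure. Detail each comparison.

Merging process:

Compare 13 vs 3: take 3 from right. Merged: [3]
Compare 13 vs 6: take 6 from right. Merged: [3, 6]
Compare 13 vs 14: take 13 from left. Merged: [3, 6, 13]
Compare 16 vs 14: take 14 from right. Merged: [3, 6, 13, 14]
Compare 16 vs 18: take 16 from left. Merged: [3, 6, 13, 14, 16]
Compare 18 vs 18: take 18 from left. Merged: [3, 6, 13, 14, 16, 18]
Compare 20 vs 18: take 18 from right. Merged: [3, 6, 13, 14, 16, 18, 18]
Compare 20 vs 28: take 20 from left. Merged: [3, 6, 13, 14, 16, 18, 18, 20]
Compare 26 vs 28: take 26 from left. Merged: [3, 6, 13, 14, 16, 18, 18, 20, 26]
Append remaining from right: [28, 31]. Merged: [3, 6, 13, 14, 16, 18, 18, 20, 26, 28, 31]

Final merged array: [3, 6, 13, 14, 16, 18, 18, 20, 26, 28, 31]
Total comparisons: 9

The merged array is [3, 6, 13, 14, 16, 18, 18, 20, 26, 28, 31], requiring 9 comparisons. The merge step runs in O(n) time where n is the total number of elements.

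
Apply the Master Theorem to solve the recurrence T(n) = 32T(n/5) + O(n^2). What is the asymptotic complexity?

Master Theorem for T(n) = 32T(n/5) + O(n^2):

a = 32, b = 5, c = 2
log_b(a) = log_5(32) = 2.1534

Case 1: c = 2 < log_5(32) = 2.1534
T(n) = O(n^(log_5 32))

For T(n) = 32T(n/5) + O(n^2): log_5(32) = 2.1534. This is Case 1 of the Master Theorem (c < log_b(a), work dominated by leaves), giving O(n^(log_5 32)).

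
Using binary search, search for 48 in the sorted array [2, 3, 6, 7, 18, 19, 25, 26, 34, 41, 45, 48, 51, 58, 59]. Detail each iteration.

Binary search for 48 in [2, 3, 6, 7, 18, 19, 25, 26, 34, 41, 45, 48, 51, 58, 59]:

lo=0, hi=14, mid=7, arr[mid]=26 -> 26 < 48, search right half
lo=8, hi=14, mid=11, arr[mid]=48 -> Found target at index 11!

Binary search finds 48 at index 11 after 2 comparisons. The search repeatedly halves the search space by comparing with the middle element.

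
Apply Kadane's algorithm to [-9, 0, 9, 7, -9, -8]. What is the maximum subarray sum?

Using Kadane's algorithm on [-9, 0, 9, 7, -9, -8]:

Scanning through the array:
Position 1 (value 0): max_ending_here = 0, max_so_far = 0
Position 2 (value 9): max_ending_here = 9, max_so_far = 9
Position 3 (value 7): max_ending_here = 16, max_so_far = 16
Position 4 (value -9): max_ending_here = 7, max_so_far = 16
Position 5 (value -8): max_ending_here = -1, max_so_far = 16

Maximum subarray: [0, 9, 7]
Maximum sum: 16

The maximum subarray is [0, 9, 7] with sum 16. This subarray runs from index 1 to index 3.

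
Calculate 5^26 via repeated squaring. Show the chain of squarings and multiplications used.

Computing 5^26 by squaring (build up from 5^1; each line after the first costs one multiplication):

5^1 = 5
5^2 = (5^1)^2 = 5^2 = 25
5^3 = 5 * 5^2 = 5 * 25 = 125
5^6 = (5^3)^2 = 125^2 = 15625
5^12 = (5^6)^2 = 15625^2 = 244140625
5^13 = 5 * 5^12 = 5 * 244140625 = 1220703125
5^26 = (5^13)^2 = 1220703125^2 = 1490116119384765625

Result: 1490116119384765625
Multiplications needed: 6 (6 lines after 5^1)

5^26 = 1490116119384765625. Using exponentiation by squaring, this requires 6 multiplications. The key idea: if the exponent is even, square the half-power; if odd, multiply by the base once.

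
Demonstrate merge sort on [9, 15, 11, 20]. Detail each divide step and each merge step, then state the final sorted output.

Merge sort trace:

Split: [9, 15, 11, 20] -> [9, 15] and [11, 20]
  Split: [9, 15] -> [9] and [15]
  Merge: [9] + [15] -> [9, 15]
  Split: [11, 20] -> [11] and [20]
  Merge: [11] + [20] -> [11, 20]
Merge: [9, 15] + [11, 20] -> [9, 11, 15, 20]

Final sorted array: [9, 11, 15, 20]

The merge sort proceeds by recursively splitting the array and merging sorted halves.
After all merges, the sorted array is [9, 11, 15, 20].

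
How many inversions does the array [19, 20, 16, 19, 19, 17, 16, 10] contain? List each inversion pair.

Finding inversions in [19, 20, 16, 19, 19, 17, 16, 10]:

(0, 2): arr[0]=19 > arr[2]=16
(0, 5): arr[0]=19 > arr[5]=17
(0, 6): arr[0]=19 > arr[6]=16
(0, 7): arr[0]=19 > arr[7]=10
(1, 2): arr[1]=20 > arr[2]=16
(1, 3): arr[1]=20 > arr[3]=19
(1, 4): arr[1]=20 > arr[4]=19
(1, 5): arr[1]=20 > arr[5]=17
(1, 6): arr[1]=20 > arr[6]=16
(1, 7): arr[1]=20 > arr[7]=10
(2, 7): arr[2]=16 > arr[7]=10
(3, 5): arr[3]=19 > arr[5]=17
(3, 6): arr[3]=19 > arr[6]=16
(3, 7): arr[3]=19 > arr[7]=10
(4, 5): arr[4]=19 > arr[5]=17
(4, 6): arr[4]=19 > arr[6]=16
(4, 7): arr[4]=19 > arr[7]=10
(5, 6): arr[5]=17 > arr[6]=16
(5, 7): arr[5]=17 > arr[7]=10
(6, 7): arr[6]=16 > arr[7]=10

Total inversions: 20

The array has 20 inversion(s): (0,2), (0,5), (0,6), (0,7), (1,2), (1,3), (1,4), (1,5), (1,6), (1,7), (2,7), (3,5), (3,6), (3,7), (4,5), (4,6), (4,7), (5,6), (5,7), (6,7). Each pair (i,j) satisfies i < j and arr[i] > arr[j].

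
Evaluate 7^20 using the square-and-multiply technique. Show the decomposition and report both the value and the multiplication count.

Computing 7^20 by squaring (build up from 7^1; each line after the first costs one multiplication):

7^1 = 7
7^2 = (7^1)^2 = 7^2 = 49
7^4 = (7^2)^2 = 49^2 = 2401
7^5 = 7 * 7^4 = 7 * 2401 = 16807
7^10 = (7^5)^2 = 16807^2 = 282475249
7^20 = (7^10)^2 = 282475249^2 = 79792266297612001

Result: 79792266297612001
Multiplications needed: 5 (5 lines after 7^1)

7^20 = 79792266297612001. Using exponentiation by squaring, this requires 5 multiplications. The key idea: if the exponent is even, square the half-power; if odd, multiply by the base once.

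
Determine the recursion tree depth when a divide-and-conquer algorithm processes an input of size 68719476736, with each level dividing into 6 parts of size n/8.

For divide and conquer with division factor 8:

Problem sizes at each level:
Level 0: 68719476736
Level 1: 8589934592
Level 2: 1073741824
Level 3: 134217728
Level 4: 16777216
Level 5: 2097152
Level 6: 262144
Level 7: 32768
Level 8: 4096
Level 9: 512
Level 10: 64
Level 11: 8
Level 12: 1

The root is level 0 and the size-1 base case is level 12 (the tree spans levels 0 through 12, i.e. 13 levels counting the root), so the depth is the number of divisions: log_8(68719476736) = 12

The recursion tree depth is log_8(68719476736) = 12. At each level, the problem size is divided by 8, so it takes 12 divisions to reduce to a base case of size 1. The algorithm makes 6 recursive calls at each level.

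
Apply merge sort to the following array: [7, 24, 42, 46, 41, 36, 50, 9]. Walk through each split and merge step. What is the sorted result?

Merge sort trace:

Split: [7, 24, 42, 46, 41, 36, 50, 9] -> [7, 24, 42, 46] and [41, 36, 50, 9]
  Split: [7, 24, 42, 46] -> [7, 24] and [42, 46]
    Split: [7, 24] -> [7] and [24]
    Merge: [7] + [24] -> [7, 24]
    Split: [42, 46] -> [42] and [46]
    Merge: [42] + [46] -> [42, 46]
  Merge: [7, 24] + [42, 46] -> [7, 24, 42, 46]
  Split: [41, 36, 50, 9] -> [41, 36] and [50, 9]
    Split: [41, 36] -> [41] and [36]
    Merge: [41] + [36] -> [36, 41]
    Split: [50, 9] -> [50] and [9]
    Merge: [50] + [9] -> [9, 50]
  Merge: [36, 41] + [9, 50] -> [9, 36, 41, 50]
Merge: [7, 24, 42, 46] + [9, 36, 41, 50] -> [7, 9, 24, 36, 41, 42, 46, 50]

Final sorted array: [7, 9, 24, 36, 41, 42, 46, 50]

The merge sort proceeds by recursively splitting the array and merging sorted halves.
After all merges, the sorted array is [7, 9, 24, 36, 41, 42, 46, 50].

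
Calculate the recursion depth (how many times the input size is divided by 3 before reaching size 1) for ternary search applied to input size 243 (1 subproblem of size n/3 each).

For divide and conquer with division factor 3:

Problem sizes at each level:
Level 0: 243
Level 1: 81
Level 2: 27
Level 3: 9
Level 4: 3
Level 5: 1

The root is level 0 and the size-1 base case is level 5 (the tree spans levels 0 through 5, i.e. 6 levels counting the root), so the depth is the number of divisions: log_3(243) = 5

The recursion tree depth is log_3(243) = 5. At each level, the problem size is divided by 3, so it takes 5 divisions to reduce to a base case of size 1. The algorithm makes 1 recursive call at each level.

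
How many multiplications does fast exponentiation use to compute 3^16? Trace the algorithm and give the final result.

Computing 3^16 by squaring (build up from 3^1; each line after the first costs one multiplication):

3^1 = 3
3^2 = (3^1)^2 = 3^2 = 9
3^4 = (3^2)^2 = 9^2 = 81
3^8 = (3^4)^2 = 81^2 = 6561
3^16 = (3^8)^2 = 6561^2 = 43046721

Result: 43046721
Multiplications needed: 4 (4 lines after 3^1)

3^16 = 43046721. Using exponentiation by squaring, this requires 4 multiplications. The key idea: if the exponent is even, square the half-power; if odd, multiply by the base once.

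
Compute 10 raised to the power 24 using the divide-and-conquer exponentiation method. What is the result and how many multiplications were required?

Computing 10^24 by squaring (build up from 10^1; each line after the first costs one multiplication):

10^1 = 10
10^2 = (10^1)^2 = 10^2 = 100
10^3 = 10 * 10^2 = 10 * 100 = 1000
10^6 = (10^3)^2 = 1000^2 = 1000000
10^12 = (10^6)^2 = 1000000^2 = 1000000000000
10^24 = (10^12)^2 = 1000000000000^2 = 1000000000000000000000000

Result: 1000000000000000000000000
Multiplications needed: 5 (5 lines after 10^1)

10^24 = 1000000000000000000000000. Using exponentiation by squaring, this requires 5 multiplications. The key idea: if the exponent is even, square the half-power; if odd, multiply by the base once.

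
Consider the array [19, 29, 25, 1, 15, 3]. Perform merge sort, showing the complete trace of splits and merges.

Merge sort trace:

Split: [19, 29, 25, 1, 15, 3] -> [19, 29, 25] and [1, 15, 3]
  Split: [19, 29, 25] -> [19] and [29, 25]
    Split: [29, 25] -> [29] and [25]
    Merge: [29] + [25] -> [25, 29]
  Merge: [19] + [25, 29] -> [19, 25, 29]
  Split: [1, 15, 3] -> [1] and [15, 3]
    Split: [15, 3] -> [15] and [3]
    Merge: [15] + [3] -> [3, 15]
  Merge: [1] + [3, 15] -> [1, 3, 15]
Merge: [19, 25, 29] + [1, 3, 15] -> [1, 3, 15, 19, 25, 29]

Final sorted array: [1, 3, 15, 19, 25, 29]

The merge sort proceeds by recursively splitting the array and merging sorted halves.
After all merges, the sorted array is [1, 3, 15, 19, 25, 29].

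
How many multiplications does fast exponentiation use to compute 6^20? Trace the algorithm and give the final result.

Computing 6^20 by squaring (build up from 6^1; each line after the first costs one multiplication):

6^1 = 6
6^2 = (6^1)^2 = 6^2 = 36
6^4 = (6^2)^2 = 36^2 = 1296
6^5 = 6 * 6^4 = 6 * 1296 = 7776
6^10 = (6^5)^2 = 7776^2 = 60466176
6^20 = (6^10)^2 = 60466176^2 = 3656158440062976

Result: 3656158440062976
Multiplications needed: 5 (5 lines after 6^1)

6^20 = 3656158440062976. Using exponentiation by squaring, this requires 5 multiplications. The key idea: if the exponent is even, square the half-power; if odd, multiply by the base once.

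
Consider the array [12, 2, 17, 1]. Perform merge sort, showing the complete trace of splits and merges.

Merge sort trace:

Split: [12, 2, 17, 1] -> [12, 2] and [17, 1]
  Split: [12, 2] -> [12] and [2]
  Merge: [12] + [2] -> [2, 12]
  Split: [17, 1] -> [17] and [1]
  Merge: [17] + [1] -> [1, 17]
Merge: [2, 12] + [1, 17] -> [1, 2, 12, 17]

Final sorted array: [1, 2, 12, 17]

The merge sort proceeds by recursively splitting the array and merging sorted halves.
After all merges, the sorted array is [1, 2, 12, 17].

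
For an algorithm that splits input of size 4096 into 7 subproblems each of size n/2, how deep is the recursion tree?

For divide and conquer with division factor 2:

Problem sizes at each level:
Level 0: 4096
Level 1: 2048
Level 2: 1024
Level 3: 512
Level 4: 256
Level 5: 128
Level 6: 64
Level 7: 32
Level 8: 16
Level 9: 8
Level 10: 4
Level 11: 2
Level 12: 1

The root is level 0 and the size-1 base case is level 12 (the tree spans levels 0 through 12, i.e. 13 levels counting the root), so the depth is the number of divisions: log_2(4096) = 12

The recursion tree depth is log_2(4096) = 12. At each level, the problem size is divided by 2, so it takes 12 divisions to reduce to a base case of size 1. The algorithm makes 7 recursive calls at each level.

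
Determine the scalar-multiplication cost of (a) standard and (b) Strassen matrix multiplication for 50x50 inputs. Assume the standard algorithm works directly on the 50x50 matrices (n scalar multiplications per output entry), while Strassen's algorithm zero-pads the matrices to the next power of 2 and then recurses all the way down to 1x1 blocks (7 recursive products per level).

Matrix multiplication for 50x50 matrices:

Strassen's algorithm requires power-of-2 dimensions. Pad 50x50 to 64x64 (next power of 2).

Standard algorithm: 50^3 = 125000 multiplications
Strassen's algorithm: 7^(log2(64)) = 7^6 = 117649 multiplications
Savings: 125000 - 117649 = 7351 multiplications

Standard: 125000 multiplications (50^3). Strassen: 117649 multiplications (7^6, after padding to 64x64). Strassen reduces 8 recursive multiplications to 7 at each level.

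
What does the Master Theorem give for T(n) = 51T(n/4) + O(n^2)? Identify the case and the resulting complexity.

Master Theorem for T(n) = 51T(n/4) + O(n^2):

a = 51, b = 4, c = 2
log_b(a) = log_4(51) = 2.8362

Case 1: c = 2 < log_4(51) = 2.8362
T(n) = O(n^(log_4 51))

For T(n) = 51T(n/4) + O(n^2): log_4(51) = 2.8362. This is Case 1 of the Master Theorem (c < log_b(a), work dominated by leaves), giving O(n^(log_4 51)).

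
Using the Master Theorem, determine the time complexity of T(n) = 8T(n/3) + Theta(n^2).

Master Theorem for T(n) = 8T(n/3) + O(n^2):

a = 8, b = 3, c = 2
log_b(a) = log_3(8) = 1.8928

Case 3: c = 2 > log_3(8) = 1.8928
T(n) = O(n^2) = O(n^2)

For T(n) = 8T(n/3) + O(n^2): log_3(8) = 1.8928. This is Case 3 of the Master Theorem (c > log_b(a), work dominated by root), giving O(n^2).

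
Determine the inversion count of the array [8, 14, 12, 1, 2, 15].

Finding inversions in [8, 14, 12, 1, 2, 15]:

(0, 3): arr[0]=8 > arr[3]=1
(0, 4): arr[0]=8 > arr[4]=2
(1, 2): arr[1]=14 > arr[2]=12
(1, 3): arr[1]=14 > arr[3]=1
(1, 4): arr[1]=14 > arr[4]=2
(2, 3): arr[2]=12 > arr[3]=1
(2, 4): arr[2]=12 > arr[4]=2

Total inversions: 7

The array has 7 inversion(s): (0,3), (0,4), (1,2), (1,3), (1,4), (2,3), (2,4). Each pair (i,j) satisfies i < j and arr[i] > arr[j].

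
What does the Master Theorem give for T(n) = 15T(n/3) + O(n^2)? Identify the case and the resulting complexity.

Master Theorem for T(n) = 15T(n/3) + O(n^2):

a = 15, b = 3, c = 2
log_b(a) = log_3(15) = 2.4650

Case 1: c = 2 < log_3(15) = 2.4650
T(n) = O(n^(log_3 15))

For T(n) = 15T(n/3) + O(n^2): log_3(15) = 2.4650. This is Case 1 of the Master Theorem (c < log_b(a), work dominated by leaves), giving O(n^(log_3 15)).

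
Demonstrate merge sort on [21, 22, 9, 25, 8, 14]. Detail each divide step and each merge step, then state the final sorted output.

Merge sort trace:

Split: [21, 22, 9, 25, 8, 14] -> [21, 22, 9] and [25, 8, 14]
  Split: [21, 22, 9] -> [21] and [22, 9]
    Split: [22, 9] -> [22] and [9]
    Merge: [22] + [9] -> [9, 22]
  Merge: [21] + [9, 22] -> [9, 21, 22]
  Split: [25, 8, 14] -> [25] and [8, 14]
    Split: [8, 14] -> [8] and [14]
    Merge: [8] + [14] -> [8, 14]
  Merge: [25] + [8, 14] -> [8, 14, 25]
Merge: [9, 21, 22] + [8, 14, 25] -> [8, 9, 14, 21, 22, 25]

Final sorted array: [8, 9, 14, 21, 22, 25]

The merge sort proceeds by recursively splitting the array and merging sorted halves.
After all merges, the sorted array is [8, 9, 14, 21, 22, 25].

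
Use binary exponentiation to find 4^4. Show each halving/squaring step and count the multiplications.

Computing 4^4 by squaring (build up from 4^1; each line after the first costs one multiplication):

4^1 = 4
4^2 = (4^1)^2 = 4^2 = 16
4^4 = (4^2)^2 = 16^2 = 256

Result: 256
Multiplications needed: 2 (2 lines after 4^1)

4^4 = 256. Using exponentiation by squaring, this requires 2 multiplications. The key idea: if the exponent is even, square the half-power; if odd, multiply by the base once.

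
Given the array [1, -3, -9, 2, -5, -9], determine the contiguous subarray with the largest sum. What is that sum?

Using Kadane's algorithm on [1, -3, -9, 2, -5, -9]:

Scanning through the array:
Position 1 (value -3): max_ending_here = -2, max_so_far = 1
Position 2 (value -9): max_ending_here = -9, max_so_far = 1
Position 3 (value 2): max_ending_here = 2, max_so_far = 2
Position 4 (value -5): max_ending_here = -3, max_so_far = 2
Position 5 (value -9): max_ending_here = -9, max_so_far = 2

Maximum subarray: [2]
Maximum sum: 2

The maximum subarray is [2] with sum 2. This subarray runs from index 3 to index 3.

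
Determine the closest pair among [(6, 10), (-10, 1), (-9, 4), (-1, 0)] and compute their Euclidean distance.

Computing all pairwise distances among 4 points:

d((6, 10), (-10, 1)) = 18.3576
d((6, 10), (-9, 4)) = 16.1555
d((6, 10), (-1, 0)) = 12.2066
d((-10, 1), (-9, 4)) = 3.1623 <-- minimum
d((-10, 1), (-1, 0)) = 9.0554
d((-9, 4), (-1, 0)) = 8.9443

Closest pair: (-10, 1) and (-9, 4) with distance 3.1623

The closest pair is (-10, 1) and (-9, 4) with Euclidean distance 3.1623. For 4 points, brute-force pairwise comparison is shown above. For large n, the divide-and-conquer algorithm (sort by x, recurse on halves, check the dividing strip) achieves O(n log n).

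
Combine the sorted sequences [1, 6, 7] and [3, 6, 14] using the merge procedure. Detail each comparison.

Merging process:

Compare 1 vs 3: take 1 from left. Merged: [1]
Compare 6 vs 3: take 3 from right. Merged: [1, 3]
Compare 6 vs 6: take 6 from left. Merged: [1, 3, 6]
Compare 7 vs 6: take 6 from right. Merged: [1, 3, 6, 6]
Compare 7 vs 14: take 7 from left. Merged: [1, 3, 6, 6, 7]
Append remaining from right: [14]. Merged: [1, 3, 6, 6, 7, 14]

Final merged array: [1, 3, 6, 6, 7, 14]
Total comparisons: 5

The merged array is [1, 3, 6, 6, 7, 14], requiring 5 comparisons. The merge step runs in O(n) time where n is the total number of elements.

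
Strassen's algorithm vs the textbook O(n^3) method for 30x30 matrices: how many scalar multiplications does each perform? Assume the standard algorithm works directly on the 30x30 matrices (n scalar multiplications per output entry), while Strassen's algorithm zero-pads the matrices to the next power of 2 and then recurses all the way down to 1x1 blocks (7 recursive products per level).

Matrix multiplication for 30x30 matrices:

Strassen's algorithm requires power-of-2 dimensions. Pad 30x30 to 32x32 (next power of 2).

Standard algorithm: 30^3 = 27000 multiplications
Strassen's algorithm: 7^(log2(32)) = 7^5 = 16807 multiplications
Savings: 27000 - 16807 = 10193 multiplications

Standard: 27000 multiplications (30^3). Strassen: 16807 multiplications (7^5, after padding to 32x32). Strassen reduces 8 recursive multiplications to 7 at each level.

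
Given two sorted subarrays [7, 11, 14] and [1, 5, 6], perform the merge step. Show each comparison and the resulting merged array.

Merging process:

Compare 7 vs 1: take 1 from right. Merged: [1]
Compare 7 vs 5: take 5 from right. Merged: [1, 5]
Compare 7 vs 6: take 6 from right. Merged: [1, 5, 6]
Append remaining from left: [7, 11, 14]. Merged: [1, 5, 6, 7, 11, 14]

Final merged array: [1, 5, 6, 7, 11, 14]
Total comparisons: 3

The merged array is [1, 5, 6, 7, 11, 14], requiring 3 comparisons. The merge step runs in O(n) time where n is the total number of elements.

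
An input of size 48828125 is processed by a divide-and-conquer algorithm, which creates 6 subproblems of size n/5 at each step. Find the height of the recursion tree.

For divide and conquer with division factor 5:

Problem sizes at each level:
Level 0: 48828125
Level 1: 9765625
Level 2: 1953125
Level 3: 390625
Level 4: 78125
Level 5: 15625
Level 6: 3125
Level 7: 625
Level 8: 125
Level 9: 25
Level 10: 5
Level 11: 1

The root is level 0 and the size-1 base case is level 11 (the tree spans levels 0 through 11, i.e. 12 levels counting the root), so the depth is the number of divisions: log_5(48828125) = 11

The recursion tree depth is log_5(48828125) = 11. At each level, the problem size is divided by 5, so it takes 11 divisions to reduce to a base case of size 1. The algorithm makes 6 recursive calls at each level.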